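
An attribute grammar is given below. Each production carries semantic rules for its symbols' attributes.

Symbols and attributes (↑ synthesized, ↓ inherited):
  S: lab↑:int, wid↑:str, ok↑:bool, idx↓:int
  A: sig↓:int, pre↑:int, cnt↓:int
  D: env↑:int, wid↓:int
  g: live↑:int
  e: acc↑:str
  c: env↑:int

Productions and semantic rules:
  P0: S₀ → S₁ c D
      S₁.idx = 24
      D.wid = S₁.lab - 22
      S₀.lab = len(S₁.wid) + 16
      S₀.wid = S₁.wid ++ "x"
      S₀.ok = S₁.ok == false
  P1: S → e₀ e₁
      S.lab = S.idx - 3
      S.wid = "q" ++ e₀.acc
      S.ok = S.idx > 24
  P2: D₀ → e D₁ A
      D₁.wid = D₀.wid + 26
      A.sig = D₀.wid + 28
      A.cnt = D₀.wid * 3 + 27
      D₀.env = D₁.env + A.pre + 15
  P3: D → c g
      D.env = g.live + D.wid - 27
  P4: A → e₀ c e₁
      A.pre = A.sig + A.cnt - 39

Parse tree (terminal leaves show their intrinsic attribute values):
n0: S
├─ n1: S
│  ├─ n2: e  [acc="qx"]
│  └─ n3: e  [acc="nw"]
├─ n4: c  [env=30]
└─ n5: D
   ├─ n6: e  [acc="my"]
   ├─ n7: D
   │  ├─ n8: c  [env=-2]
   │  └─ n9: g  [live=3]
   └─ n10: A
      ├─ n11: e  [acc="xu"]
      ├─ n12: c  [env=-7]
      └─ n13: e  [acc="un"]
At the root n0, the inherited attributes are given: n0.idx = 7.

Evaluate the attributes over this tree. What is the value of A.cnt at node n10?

24

1. n0.idx = 7  [given at root]
2. n1.idx = 24  [24]
3. n2.acc = "qx"  [terminal]
4. n3.acc = "nw"  [terminal]
5. n1.lab = 21  [S.idx - 3]
6. n1.wid = "qqx"  ["q" ++ e₀.acc]
7. n1.ok = false  [S.idx > 24]
8. n4.env = 30  [terminal]
9. n5.wid = -1  [S₁.lab - 22]
10. n6.acc = "my"  [terminal]
11. n7.wid = 25  [D₀.wid + 26]
12. n8.env = -2  [terminal]
13. n9.live = 3  [terminal]
14. n7.env = 1  [g.live + D.wid - 27]
15. n10.sig = 27  [D₀.wid + 28]
16. n10.cnt = 24  [D₀.wid * 3 + 27]
17. n11.acc = "xu"  [terminal]
18. n12.env = -7  [terminal]
19. n13.acc = "un"  [terminal]
20. n10.pre = 12  [A.sig + A.cnt - 39]
21. n5.env = 28  [D₁.env + A.pre + 15]
22. n0.lab = 19  [len(S₁.wid) + 16]
23. n0.wid = "qqxx"  [S₁.wid ++ "x"]
24. n0.ok = true  [S₁.ok == false]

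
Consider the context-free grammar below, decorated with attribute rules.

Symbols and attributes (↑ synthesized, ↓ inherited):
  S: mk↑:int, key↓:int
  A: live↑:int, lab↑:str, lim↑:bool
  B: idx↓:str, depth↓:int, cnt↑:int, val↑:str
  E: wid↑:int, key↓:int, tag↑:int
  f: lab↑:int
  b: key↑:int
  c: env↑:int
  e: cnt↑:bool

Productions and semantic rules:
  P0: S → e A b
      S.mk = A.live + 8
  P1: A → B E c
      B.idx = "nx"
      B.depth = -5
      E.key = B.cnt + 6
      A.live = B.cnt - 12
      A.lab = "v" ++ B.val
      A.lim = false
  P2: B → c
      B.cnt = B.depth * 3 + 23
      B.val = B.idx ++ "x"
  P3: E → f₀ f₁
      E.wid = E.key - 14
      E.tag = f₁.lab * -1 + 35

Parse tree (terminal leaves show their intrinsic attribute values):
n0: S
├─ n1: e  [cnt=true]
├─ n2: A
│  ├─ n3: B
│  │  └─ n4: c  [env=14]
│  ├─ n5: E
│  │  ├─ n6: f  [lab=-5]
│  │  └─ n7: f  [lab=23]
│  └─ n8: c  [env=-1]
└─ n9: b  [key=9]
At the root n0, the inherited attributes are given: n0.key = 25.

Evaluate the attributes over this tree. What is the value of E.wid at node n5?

1. n0.key = 25  [given at root]
2. n1.cnt = true  [terminal]
3. n3.idx = "nx"  ["nx"]
4. n3.depth = -5  [-5]
5. n4.env = 14  [terminal]
6. n3.cnt = 8  [B.depth * 3 + 23]
7. n3.val = "nxx"  [B.idx ++ "x"]
8. n5.key = 14  [B.cnt + 6]
9. n6.lab = -5  [terminal]
10. n7.lab = 23  [terminal]
11. n5.wid = 0  [E.key - 14]
12. n5.tag = 12  [f₁.lab * -1 + 35]
13. n8.env = -1  [terminal]
14. n2.live = -4  [B.cnt - 12]
15. n2.lab = "vnxx"  ["v" ++ B.val]
16. n2.lim = false  [false]
17. n9.key = 9  [terminal]
18. n0.mk = 4  [A.live + 8]

0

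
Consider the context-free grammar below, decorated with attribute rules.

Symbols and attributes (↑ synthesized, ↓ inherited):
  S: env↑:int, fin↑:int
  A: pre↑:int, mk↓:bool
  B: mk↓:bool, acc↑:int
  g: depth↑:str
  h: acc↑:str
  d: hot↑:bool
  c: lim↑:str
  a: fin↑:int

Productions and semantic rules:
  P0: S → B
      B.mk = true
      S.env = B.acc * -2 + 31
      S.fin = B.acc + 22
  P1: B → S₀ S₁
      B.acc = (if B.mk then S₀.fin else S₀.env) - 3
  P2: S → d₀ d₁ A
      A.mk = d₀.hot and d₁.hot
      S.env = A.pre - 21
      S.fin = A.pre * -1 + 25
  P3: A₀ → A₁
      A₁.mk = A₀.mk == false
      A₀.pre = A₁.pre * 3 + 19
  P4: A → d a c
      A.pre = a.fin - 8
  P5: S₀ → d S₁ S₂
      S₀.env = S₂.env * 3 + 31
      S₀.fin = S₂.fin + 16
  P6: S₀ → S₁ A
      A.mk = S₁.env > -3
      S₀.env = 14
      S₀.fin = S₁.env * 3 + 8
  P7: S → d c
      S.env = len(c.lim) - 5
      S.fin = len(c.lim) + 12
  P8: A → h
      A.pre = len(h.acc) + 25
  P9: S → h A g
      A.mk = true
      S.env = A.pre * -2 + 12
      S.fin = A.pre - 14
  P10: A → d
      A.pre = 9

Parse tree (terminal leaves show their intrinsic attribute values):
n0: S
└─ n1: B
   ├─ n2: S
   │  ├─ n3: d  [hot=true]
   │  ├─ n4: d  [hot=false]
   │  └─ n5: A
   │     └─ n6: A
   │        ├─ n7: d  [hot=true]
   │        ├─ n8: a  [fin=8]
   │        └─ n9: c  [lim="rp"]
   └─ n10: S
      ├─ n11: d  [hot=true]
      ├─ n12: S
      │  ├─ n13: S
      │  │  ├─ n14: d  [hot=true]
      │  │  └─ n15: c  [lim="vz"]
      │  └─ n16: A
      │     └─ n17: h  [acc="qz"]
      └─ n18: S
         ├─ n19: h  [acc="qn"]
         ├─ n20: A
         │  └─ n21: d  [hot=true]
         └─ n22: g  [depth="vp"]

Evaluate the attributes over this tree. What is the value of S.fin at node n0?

1. n1.mk = true  [true]
2. n3.hot = true  [terminal]
3. n4.hot = false  [terminal]
4. n5.mk = false  [d₀.hot and d₁.hot]
5. n6.mk = true  [A₀.mk == false]
6. n7.hot = true  [terminal]
7. n8.fin = 8  [terminal]
8. n9.lim = "rp"  [terminal]
9. n6.pre = 0  [a.fin - 8]
10. n5.pre = 19  [A₁.pre * 3 + 19]
11. n2.env = -2  [A.pre - 21]
12. n2.fin = 6  [A.pre * -1 + 25]
13. n11.hot = true  [terminal]
14. n14.hot = true  [terminal]
15. n15.lim = "vz"  [terminal]
16. n13.env = -3  [len(c.lim) - 5]
17. n13.fin = 14  [len(c.lim) + 12]
18. n16.mk = false  [S₁.env > -3]
19. n17.acc = "qz"  [terminal]
20. n16.pre = 27  [len(h.acc) + 25]
21. n12.env = 14  [14]
22. n12.fin = -1  [S₁.env * 3 + 8]
23. n19.acc = "qn"  [terminal]
24. n20.mk = true  [true]
25. n21.hot = true  [terminal]
26. n20.pre = 9  [9]
27. n22.depth = "vp"  [terminal]
28. n18.env = -6  [A.pre * -2 + 12]
29. n18.fin = -5  [A.pre - 14]
30. n10.env = 13  [S₂.env * 3 + 31]
31. n10.fin = 11  [S₂.fin + 16]
32. n1.acc = 3  [(if B.mk then S₀.fin else S₀.env) - 3]
33. n0.env = 25  [B.acc * -2 + 31]
34. n0.fin = 25  [B.acc + 22]

25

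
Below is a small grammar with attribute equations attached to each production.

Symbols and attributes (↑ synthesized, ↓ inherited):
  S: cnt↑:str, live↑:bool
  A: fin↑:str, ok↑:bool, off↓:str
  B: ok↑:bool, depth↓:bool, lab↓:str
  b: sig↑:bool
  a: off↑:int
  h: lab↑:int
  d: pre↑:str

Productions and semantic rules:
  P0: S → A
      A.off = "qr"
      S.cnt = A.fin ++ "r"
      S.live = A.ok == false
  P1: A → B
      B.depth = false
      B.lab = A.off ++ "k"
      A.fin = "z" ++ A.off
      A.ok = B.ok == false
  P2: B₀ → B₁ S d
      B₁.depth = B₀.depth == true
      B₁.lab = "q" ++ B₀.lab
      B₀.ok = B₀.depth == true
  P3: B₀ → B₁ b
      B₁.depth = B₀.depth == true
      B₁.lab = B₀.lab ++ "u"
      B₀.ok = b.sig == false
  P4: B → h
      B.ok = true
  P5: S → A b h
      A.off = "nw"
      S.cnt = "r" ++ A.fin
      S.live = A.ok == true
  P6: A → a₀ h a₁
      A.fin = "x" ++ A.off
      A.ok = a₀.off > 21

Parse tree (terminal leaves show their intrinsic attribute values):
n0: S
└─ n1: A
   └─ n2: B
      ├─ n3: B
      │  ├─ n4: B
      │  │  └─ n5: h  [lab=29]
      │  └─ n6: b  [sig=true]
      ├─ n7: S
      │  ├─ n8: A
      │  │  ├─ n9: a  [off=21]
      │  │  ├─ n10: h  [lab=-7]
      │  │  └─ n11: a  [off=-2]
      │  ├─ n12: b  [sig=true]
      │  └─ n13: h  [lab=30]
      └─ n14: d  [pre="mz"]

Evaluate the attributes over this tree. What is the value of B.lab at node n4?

1. n1.off = "qr"  ["qr"]
2. n2.depth = false  [false]
3. n2.lab = "qrk"  [A.off ++ "k"]
4. n3.depth = false  [B₀.depth == true]
5. n3.lab = "qqrk"  ["q" ++ B₀.lab]
6. n4.depth = false  [B₀.depth == true]
7. n4.lab = "qqrku"  [B₀.lab ++ "u"]
8. n5.lab = 29  [terminal]
9. n4.ok = true  [true]
10. n6.sig = true  [terminal]
11. n3.ok = false  [b.sig == false]
12. n8.off = "nw"  ["nw"]
13. n9.off = 21  [terminal]
14. n10.lab = -7  [terminal]
15. n11.off = -2  [terminal]
16. n8.fin = "xnw"  ["x" ++ A.off]
17. n8.ok = false  [a₀.off > 21]
18. n12.sig = true  [terminal]
19. n13.lab = 30  [terminal]
20. n7.cnt = "rxnw"  ["r" ++ A.fin]
21. n7.live = false  [A.ok == true]
22. n14.pre = "mz"  [terminal]
23. n2.ok = false  [B₀.depth == true]
24. n1.fin = "zqr"  ["z" ++ A.off]
25. n1.ok = true  [B.ok == false]
26. n0.cnt = "zqrr"  [A.fin ++ "r"]
27. n0.live = false  [A.ok == false]

"qqrku"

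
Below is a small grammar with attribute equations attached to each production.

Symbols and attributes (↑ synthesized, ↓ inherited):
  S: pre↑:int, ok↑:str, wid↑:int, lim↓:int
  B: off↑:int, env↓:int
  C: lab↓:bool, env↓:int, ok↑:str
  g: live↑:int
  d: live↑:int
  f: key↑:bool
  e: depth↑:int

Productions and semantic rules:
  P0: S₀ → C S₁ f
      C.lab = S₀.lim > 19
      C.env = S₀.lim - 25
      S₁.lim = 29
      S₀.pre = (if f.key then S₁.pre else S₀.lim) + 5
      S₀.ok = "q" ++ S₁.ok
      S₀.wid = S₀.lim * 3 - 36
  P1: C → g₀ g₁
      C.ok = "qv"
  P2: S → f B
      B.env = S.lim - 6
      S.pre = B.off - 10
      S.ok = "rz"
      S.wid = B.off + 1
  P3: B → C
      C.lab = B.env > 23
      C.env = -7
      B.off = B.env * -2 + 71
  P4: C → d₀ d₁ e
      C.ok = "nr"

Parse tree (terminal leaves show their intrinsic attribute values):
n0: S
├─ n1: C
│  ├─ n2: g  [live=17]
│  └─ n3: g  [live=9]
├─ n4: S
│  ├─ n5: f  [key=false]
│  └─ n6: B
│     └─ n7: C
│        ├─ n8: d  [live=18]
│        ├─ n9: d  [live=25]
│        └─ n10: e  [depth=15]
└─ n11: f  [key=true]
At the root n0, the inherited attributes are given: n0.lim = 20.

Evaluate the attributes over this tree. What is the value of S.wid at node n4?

26

1. n0.lim = 20  [given at root]
2. n1.lab = true  [S₀.lim > 19]
3. n1.env = -5  [S₀.lim - 25]
4. n2.live = 17  [terminal]
5. n3.live = 9  [terminal]
6. n1.ok = "qv"  ["qv"]
7. n4.lim = 29  [29]
8. n5.key = false  [terminal]
9. n6.env = 23  [S.lim - 6]
10. n7.lab = false  [B.env > 23]
11. n7.env = -7  [-7]
12. n8.live = 18  [terminal]
13. n9.live = 25  [terminal]
14. n10.depth = 15  [terminal]
15. n7.ok = "nr"  ["nr"]
16. n6.off = 25  [B.env * -2 + 71]
17. n4.pre = 15  [B.off - 10]
18. n4.ok = "rz"  ["rz"]
19. n4.wid = 26  [B.off + 1]
20. n11.key = true  [terminal]
21. n0.pre = 20  [(if f.key then S₁.pre else S₀.lim) + 5]
22. n0.ok = "qrz"  ["q" ++ S₁.ok]
23. n0.wid = 24  [S₀.lim * 3 - 36]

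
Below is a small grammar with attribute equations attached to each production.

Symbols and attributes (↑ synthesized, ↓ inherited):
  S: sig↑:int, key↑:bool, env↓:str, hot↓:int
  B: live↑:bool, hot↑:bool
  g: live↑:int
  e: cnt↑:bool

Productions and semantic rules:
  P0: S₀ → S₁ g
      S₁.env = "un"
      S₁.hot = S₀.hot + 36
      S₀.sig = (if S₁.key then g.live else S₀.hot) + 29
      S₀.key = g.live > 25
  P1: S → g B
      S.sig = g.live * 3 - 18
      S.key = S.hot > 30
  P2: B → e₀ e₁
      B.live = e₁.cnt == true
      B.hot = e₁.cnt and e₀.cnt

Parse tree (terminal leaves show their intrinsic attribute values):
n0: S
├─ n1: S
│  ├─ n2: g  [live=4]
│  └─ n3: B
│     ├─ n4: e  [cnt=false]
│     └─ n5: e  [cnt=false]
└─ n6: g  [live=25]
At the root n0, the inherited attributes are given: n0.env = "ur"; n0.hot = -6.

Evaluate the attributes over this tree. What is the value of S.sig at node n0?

23

1. n0.env = "ur"  [given at root]
2. n0.hot = -6  [given at root]
3. n1.env = "un"  ["un"]
4. n1.hot = 30  [S₀.hot + 36]
5. n2.live = 4  [terminal]
6. n4.cnt = false  [terminal]
7. n5.cnt = false  [terminal]
8. n3.live = false  [e₁.cnt == true]
9. n3.hot = false  [e₁.cnt and e₀.cnt]
10. n1.sig = -6  [g.live * 3 - 18]
11. n1.key = false  [S.hot > 30]
12. n6.live = 25  [terminal]
13. n0.sig = 23  [(if S₁.key then g.live else S₀.hot) + 29]
14. n0.key = false  [g.live > 25]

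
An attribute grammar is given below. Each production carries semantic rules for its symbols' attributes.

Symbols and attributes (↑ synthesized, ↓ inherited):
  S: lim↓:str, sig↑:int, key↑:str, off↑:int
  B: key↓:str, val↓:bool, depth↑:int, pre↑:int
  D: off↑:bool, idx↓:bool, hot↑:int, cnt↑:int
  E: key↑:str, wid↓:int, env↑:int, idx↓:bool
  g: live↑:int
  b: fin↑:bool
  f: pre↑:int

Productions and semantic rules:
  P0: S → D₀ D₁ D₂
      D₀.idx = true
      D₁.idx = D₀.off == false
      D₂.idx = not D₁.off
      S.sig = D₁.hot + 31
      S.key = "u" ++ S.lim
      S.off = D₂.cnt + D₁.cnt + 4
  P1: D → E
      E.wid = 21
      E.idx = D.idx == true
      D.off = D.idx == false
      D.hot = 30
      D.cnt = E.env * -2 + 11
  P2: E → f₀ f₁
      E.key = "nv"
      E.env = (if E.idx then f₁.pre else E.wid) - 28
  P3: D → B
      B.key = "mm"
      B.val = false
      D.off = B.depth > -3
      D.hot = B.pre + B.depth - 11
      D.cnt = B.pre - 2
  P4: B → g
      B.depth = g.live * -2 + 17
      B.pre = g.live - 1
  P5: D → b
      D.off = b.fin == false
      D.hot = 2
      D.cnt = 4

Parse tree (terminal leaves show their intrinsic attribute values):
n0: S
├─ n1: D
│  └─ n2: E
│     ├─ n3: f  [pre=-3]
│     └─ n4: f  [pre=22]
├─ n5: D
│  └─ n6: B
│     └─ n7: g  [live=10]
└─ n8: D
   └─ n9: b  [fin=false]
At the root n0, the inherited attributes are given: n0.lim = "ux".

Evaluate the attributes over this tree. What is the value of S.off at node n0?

1. n0.lim = "ux"  [given at root]
2. n1.idx = true  [true]
3. n2.wid = 21  [21]
4. n2.idx = true  [D.idx == true]
5. n3.pre = -3  [terminal]
6. n4.pre = 22  [terminal]
7. n2.key = "nv"  ["nv"]
8. n2.env = -6  [(if E.idx then f₁.pre else E.wid) - 28]
9. n1.off = false  [D.idx == false]
10. n1.hot = 30  [30]
11. n1.cnt = 23  [E.env * -2 + 11]
12. n5.idx = true  [D₀.off == false]
13. n6.key = "mm"  ["mm"]
14. n6.val = false  [false]
15. n7.live = 10  [terminal]
16. n6.depth = -3  [g.live * -2 + 17]
17. n6.pre = 9  [g.live - 1]
18. n5.off = false  [B.depth > -3]
19. n5.hot = -5  [B.pre + B.depth - 11]
20. n5.cnt = 7  [B.pre - 2]
21. n8.idx = true  [not D₁.off]
22. n9.fin = false  [terminal]
23. n8.off = true  [b.fin == false]
24. n8.hot = 2  [2]
25. n8.cnt = 4  [4]
26. n0.sig = 26  [D₁.hot + 31]
27. n0.key = "uux"  ["u" ++ S.lim]
28. n0.off = 15  [D₂.cnt + D₁.cnt + 4]

15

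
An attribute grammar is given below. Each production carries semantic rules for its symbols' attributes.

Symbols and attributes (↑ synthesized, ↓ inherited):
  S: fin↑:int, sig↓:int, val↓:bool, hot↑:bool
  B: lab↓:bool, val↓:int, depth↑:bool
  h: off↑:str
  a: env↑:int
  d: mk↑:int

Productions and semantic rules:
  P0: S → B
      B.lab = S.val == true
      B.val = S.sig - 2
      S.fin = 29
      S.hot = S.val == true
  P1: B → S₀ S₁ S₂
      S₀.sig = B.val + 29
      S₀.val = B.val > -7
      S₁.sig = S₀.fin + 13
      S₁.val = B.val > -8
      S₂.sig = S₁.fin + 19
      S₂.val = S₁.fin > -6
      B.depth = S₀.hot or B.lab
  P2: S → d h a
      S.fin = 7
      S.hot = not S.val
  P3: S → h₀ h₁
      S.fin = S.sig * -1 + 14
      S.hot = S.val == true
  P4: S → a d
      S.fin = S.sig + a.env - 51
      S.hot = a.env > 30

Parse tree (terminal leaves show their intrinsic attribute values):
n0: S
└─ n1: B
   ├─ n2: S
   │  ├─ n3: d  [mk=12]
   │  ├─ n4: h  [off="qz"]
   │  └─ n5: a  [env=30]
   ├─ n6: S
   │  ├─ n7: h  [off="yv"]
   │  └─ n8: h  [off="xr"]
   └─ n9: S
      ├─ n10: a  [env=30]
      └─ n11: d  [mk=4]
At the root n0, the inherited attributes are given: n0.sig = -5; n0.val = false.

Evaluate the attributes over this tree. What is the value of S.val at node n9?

false

1. n0.sig = -5  [given at root]
2. n0.val = false  [given at root]
3. n1.lab = false  [S.val == true]
4. n1.val = -7  [S.sig - 2]
5. n2.sig = 22  [B.val + 29]
6. n2.val = false  [B.val > -7]
7. n3.mk = 12  [terminal]
8. n4.off = "qz"  [terminal]
9. n5.env = 30  [terminal]
10. n2.fin = 7  [7]
11. n2.hot = true  [not S.val]
12. n6.sig = 20  [S₀.fin + 13]
13. n6.val = true  [B.val > -8]
14. n7.off = "yv"  [terminal]
15. n8.off = "xr"  [terminal]
16. n6.fin = -6  [S.sig * -1 + 14]
17. n6.hot = true  [S.val == true]
18. n9.sig = 13  [S₁.fin + 19]
19. n9.val = false  [S₁.fin > -6]
20. n10.env = 30  [terminal]
21. n11.mk = 4  [terminal]
22. n9.fin = -8  [S.sig + a.env - 51]
23. n9.hot = false  [a.env > 30]
24. n1.depth = true  [S₀.hot or B.lab]
25. n0.fin = 29  [29]
26. n0.hot = false  [S.val == true]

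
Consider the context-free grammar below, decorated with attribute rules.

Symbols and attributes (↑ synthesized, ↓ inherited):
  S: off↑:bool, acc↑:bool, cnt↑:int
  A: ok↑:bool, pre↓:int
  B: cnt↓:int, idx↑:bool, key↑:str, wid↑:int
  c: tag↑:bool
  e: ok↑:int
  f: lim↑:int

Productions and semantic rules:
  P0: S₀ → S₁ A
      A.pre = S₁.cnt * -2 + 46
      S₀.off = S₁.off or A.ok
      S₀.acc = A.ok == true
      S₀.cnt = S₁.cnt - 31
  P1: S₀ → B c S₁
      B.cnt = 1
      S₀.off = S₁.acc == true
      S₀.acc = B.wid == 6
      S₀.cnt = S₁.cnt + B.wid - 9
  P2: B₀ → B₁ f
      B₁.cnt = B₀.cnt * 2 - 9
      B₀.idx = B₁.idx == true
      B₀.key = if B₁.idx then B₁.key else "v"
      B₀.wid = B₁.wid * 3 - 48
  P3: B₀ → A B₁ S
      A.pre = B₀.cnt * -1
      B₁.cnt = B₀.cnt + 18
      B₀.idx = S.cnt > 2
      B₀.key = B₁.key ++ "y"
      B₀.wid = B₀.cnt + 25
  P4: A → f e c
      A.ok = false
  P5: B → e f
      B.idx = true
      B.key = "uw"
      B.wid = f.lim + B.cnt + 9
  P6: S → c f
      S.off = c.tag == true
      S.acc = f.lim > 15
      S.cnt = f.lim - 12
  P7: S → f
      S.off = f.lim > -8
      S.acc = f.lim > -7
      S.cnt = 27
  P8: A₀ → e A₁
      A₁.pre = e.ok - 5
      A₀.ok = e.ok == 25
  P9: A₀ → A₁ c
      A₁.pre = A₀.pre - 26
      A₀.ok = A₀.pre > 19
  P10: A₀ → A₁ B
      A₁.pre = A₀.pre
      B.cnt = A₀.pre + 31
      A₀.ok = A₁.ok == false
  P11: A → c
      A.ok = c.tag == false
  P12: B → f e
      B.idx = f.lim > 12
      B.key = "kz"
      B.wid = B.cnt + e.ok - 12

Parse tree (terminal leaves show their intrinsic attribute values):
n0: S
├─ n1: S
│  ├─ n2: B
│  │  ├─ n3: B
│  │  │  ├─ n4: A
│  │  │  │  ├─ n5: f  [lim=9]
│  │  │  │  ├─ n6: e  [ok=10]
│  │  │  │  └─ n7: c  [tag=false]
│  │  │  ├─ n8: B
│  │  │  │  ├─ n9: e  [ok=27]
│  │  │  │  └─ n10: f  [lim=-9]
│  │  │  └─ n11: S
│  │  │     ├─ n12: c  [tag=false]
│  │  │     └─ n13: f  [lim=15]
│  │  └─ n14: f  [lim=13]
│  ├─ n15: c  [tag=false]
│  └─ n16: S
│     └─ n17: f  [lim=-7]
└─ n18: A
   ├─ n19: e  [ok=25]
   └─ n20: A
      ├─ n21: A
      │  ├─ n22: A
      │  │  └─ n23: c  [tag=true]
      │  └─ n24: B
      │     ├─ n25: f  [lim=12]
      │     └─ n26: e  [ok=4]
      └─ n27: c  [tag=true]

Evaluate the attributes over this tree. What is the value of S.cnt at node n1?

24

1. n2.cnt = 1  [1]
2. n3.cnt = -7  [B₀.cnt * 2 - 9]
3. n4.pre = 7  [B₀.cnt * -1]
4. n5.lim = 9  [terminal]
5. n6.ok = 10  [terminal]
6. n7.tag = false  [terminal]
7. n4.ok = false  [false]
8. n8.cnt = 11  [B₀.cnt + 18]
9. n9.ok = 27  [terminal]
10. n10.lim = -9  [terminal]
11. n8.idx = true  [true]
12. n8.key = "uw"  ["uw"]
13. n8.wid = 11  [f.lim + B.cnt + 9]
14. n12.tag = false  [terminal]
15. n13.lim = 15  [terminal]
16. n11.off = false  [c.tag == true]
17. n11.acc = false  [f.lim > 15]
18. n11.cnt = 3  [f.lim - 12]
19. n3.idx = true  [S.cnt > 2]
20. n3.key = "uwy"  [B₁.key ++ "y"]
21. n3.wid = 18  [B₀.cnt + 25]
22. n14.lim = 13  [terminal]
23. n2.idx = true  [B₁.idx == true]
24. n2.key = "uwy"  [if B₁.idx then B₁.key else "v"]
25. n2.wid = 6  [B₁.wid * 3 - 48]
26. n15.tag = false  [terminal]
27. n17.lim = -7  [terminal]
28. n16.off = true  [f.lim > -8]
29. n16.acc = false  [f.lim > -7]
30. n16.cnt = 27  [27]
31. n1.off = false  [S₁.acc == true]
32. n1.acc = true  [B.wid == 6]
33. n1.cnt = 24  [S₁.cnt + B.wid - 9]
34. n18.pre = -2  [S₁.cnt * -2 + 46]
35. n19.ok = 25  [terminal]
36. n20.pre = 20  [e.ok - 5]
37. n21.pre = -6  [A₀.pre - 26]
38. n22.pre = -6  [A₀.pre]
39. n23.tag = true  [terminal]
40. n22.ok = false  [c.tag == false]
41. n24.cnt = 25  [A₀.pre + 31]
42. n25.lim = 12  [terminal]
43. n26.ok = 4  [terminal]
44. n24.idx = false  [f.lim > 12]
45. n24.key = "kz"  ["kz"]
46. n24.wid = 17  [B.cnt + e.ok - 12]
47. n21.ok = true  [A₁.ok == false]
48. n27.tag = true  [terminal]
49. n20.ok = true  [A₀.pre > 19]
50. n18.ok = true  [e.ok == 25]
51. n0.off = true  [S₁.off or A.ok]
52. n0.acc = true  [A.ok == true]
53. n0.cnt = -7  [S₁.cnt - 31]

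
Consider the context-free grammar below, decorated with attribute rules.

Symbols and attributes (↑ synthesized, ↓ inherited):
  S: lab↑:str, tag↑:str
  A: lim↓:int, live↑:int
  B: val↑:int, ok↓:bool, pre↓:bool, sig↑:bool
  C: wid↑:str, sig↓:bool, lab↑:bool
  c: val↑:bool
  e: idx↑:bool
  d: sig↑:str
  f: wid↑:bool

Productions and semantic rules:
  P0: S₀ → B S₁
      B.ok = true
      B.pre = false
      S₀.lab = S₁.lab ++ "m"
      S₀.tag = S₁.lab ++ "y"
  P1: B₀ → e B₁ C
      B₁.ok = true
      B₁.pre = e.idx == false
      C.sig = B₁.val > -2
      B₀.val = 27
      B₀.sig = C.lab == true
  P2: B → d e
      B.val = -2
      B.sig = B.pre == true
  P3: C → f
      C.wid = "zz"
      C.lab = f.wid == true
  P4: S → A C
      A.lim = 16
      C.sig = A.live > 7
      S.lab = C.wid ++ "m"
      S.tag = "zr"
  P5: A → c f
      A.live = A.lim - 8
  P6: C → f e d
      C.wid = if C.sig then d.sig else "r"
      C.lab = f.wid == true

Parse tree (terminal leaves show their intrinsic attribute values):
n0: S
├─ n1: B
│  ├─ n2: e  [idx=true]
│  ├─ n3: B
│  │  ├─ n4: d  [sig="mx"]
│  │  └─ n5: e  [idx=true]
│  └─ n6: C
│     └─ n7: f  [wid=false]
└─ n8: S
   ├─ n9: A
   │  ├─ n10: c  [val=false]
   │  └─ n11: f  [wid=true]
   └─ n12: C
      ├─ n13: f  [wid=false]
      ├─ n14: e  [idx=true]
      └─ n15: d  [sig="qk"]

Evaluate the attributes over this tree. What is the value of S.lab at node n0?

1. n1.ok = true  [true]
2. n1.pre = false  [false]
3. n2.idx = true  [terminal]
4. n3.ok = true  [true]
5. n3.pre = false  [e.idx == false]
6. n4.sig = "mx"  [terminal]
7. n5.idx = true  [terminal]
8. n3.val = -2  [-2]
9. n3.sig = false  [B.pre == true]
10. n6.sig = false  [B₁.val > -2]
11. n7.wid = false  [terminal]
12. n6.wid = "zz"  ["zz"]
13. n6.lab = false  [f.wid == true]
14. n1.val = 27  [27]
15. n1.sig = false  [C.lab == true]
16. n9.lim = 16  [16]
17. n10.val = false  [terminal]
18. n11.wid = true  [terminal]
19. n9.live = 8  [A.lim - 8]
20. n12.sig = true  [A.live > 7]
21. n13.wid = false  [terminal]
22. n14.idx = true  [terminal]
23. n15.sig = "qk"  [terminal]
24. n12.wid = "qk"  [if C.sig then d.sig else "r"]
25. n12.lab = false  [f.wid == true]
26. n8.lab = "qkm"  [C.wid ++ "m"]
27. n8.tag = "zr"  ["zr"]
28. n0.lab = "qkmm"  [S₁.lab ++ "m"]
29. n0.tag = "qkmy"  [S₁.lab ++ "y"]

"qkmm"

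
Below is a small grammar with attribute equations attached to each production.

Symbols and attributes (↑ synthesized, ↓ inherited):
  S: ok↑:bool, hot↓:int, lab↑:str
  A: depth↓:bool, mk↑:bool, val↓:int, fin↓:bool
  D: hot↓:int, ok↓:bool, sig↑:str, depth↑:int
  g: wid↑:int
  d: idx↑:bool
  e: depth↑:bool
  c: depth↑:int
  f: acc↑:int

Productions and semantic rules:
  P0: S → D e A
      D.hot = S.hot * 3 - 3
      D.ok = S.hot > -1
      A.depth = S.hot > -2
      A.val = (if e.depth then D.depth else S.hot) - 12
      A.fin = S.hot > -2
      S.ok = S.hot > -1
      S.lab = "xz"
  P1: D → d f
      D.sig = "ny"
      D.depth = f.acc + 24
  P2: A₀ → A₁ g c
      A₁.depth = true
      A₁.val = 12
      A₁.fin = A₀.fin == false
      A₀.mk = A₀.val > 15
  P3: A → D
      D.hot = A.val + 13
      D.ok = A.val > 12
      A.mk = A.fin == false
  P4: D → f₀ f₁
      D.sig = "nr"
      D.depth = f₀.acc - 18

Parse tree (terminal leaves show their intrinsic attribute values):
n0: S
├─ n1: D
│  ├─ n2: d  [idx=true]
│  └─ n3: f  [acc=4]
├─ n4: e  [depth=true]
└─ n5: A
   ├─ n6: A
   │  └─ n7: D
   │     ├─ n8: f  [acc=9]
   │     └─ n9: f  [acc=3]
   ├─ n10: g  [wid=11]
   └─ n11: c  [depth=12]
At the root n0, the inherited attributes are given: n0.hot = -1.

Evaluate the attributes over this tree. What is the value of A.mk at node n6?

1. n0.hot = -1  [given at root]
2. n1.hot = -6  [S.hot * 3 - 3]
3. n1.ok = false  [S.hot > -1]
4. n2.idx = true  [terminal]
5. n3.acc = 4  [terminal]
6. n1.sig = "ny"  ["ny"]
7. n1.depth = 28  [f.acc + 24]
8. n4.depth = true  [terminal]
9. n5.depth = true  [S.hot > -2]
10. n5.val = 16  [(if e.depth then D.depth else S.hot) - 12]
11. n5.fin = true  [S.hot > -2]
12. n6.depth = true  [true]
13. n6.val = 12  [12]
14. n6.fin = false  [A₀.fin == false]
15. n7.hot = 25  [A.val + 13]
16. n7.ok = false  [A.val > 12]
17. n8.acc = 9  [terminal]
18. n9.acc = 3  [terminal]
19. n7.sig = "nr"  ["nr"]
20. n7.depth = -9  [f₀.acc - 18]
21. n6.mk = true  [A.fin == false]
22. n10.wid = 11  [terminal]
23. n11.depth = 12  [terminal]
24. n5.mk = true  [A₀.val > 15]
25. n0.ok = false  [S.hot > -1]
26. n0.lab = "xz"  ["xz"]

true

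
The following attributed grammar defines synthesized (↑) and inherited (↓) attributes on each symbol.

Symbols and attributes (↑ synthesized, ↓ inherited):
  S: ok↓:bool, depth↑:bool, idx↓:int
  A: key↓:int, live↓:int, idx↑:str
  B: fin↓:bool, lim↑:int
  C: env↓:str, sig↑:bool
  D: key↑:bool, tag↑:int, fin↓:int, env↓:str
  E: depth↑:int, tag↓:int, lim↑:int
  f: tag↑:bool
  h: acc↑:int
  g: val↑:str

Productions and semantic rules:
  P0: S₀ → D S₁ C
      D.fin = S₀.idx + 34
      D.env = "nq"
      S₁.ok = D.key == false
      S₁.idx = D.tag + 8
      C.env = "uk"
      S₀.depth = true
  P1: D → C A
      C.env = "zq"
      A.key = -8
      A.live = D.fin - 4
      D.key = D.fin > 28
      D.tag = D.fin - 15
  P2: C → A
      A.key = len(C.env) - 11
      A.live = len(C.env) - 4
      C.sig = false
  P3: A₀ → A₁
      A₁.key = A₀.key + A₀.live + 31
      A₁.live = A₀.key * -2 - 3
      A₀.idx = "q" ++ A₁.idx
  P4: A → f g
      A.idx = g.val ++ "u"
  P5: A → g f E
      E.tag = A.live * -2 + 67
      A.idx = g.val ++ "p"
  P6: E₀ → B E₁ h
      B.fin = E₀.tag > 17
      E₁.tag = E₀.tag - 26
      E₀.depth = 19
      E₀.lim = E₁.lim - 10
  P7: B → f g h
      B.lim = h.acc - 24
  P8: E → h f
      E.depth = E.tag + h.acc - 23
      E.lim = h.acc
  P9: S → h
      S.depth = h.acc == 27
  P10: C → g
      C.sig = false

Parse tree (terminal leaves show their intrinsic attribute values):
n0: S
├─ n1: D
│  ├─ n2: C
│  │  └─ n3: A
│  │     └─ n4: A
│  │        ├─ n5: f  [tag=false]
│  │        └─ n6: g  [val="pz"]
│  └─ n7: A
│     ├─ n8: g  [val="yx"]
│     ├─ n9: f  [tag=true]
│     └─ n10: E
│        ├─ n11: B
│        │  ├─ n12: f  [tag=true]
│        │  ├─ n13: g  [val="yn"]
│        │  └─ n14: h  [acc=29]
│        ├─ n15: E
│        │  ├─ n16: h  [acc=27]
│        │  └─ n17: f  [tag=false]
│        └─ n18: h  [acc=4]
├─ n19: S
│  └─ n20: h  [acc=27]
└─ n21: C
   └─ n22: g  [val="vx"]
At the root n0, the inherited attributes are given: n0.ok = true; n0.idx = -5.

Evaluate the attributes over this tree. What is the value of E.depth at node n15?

-5

1. n0.ok = true  [given at root]
2. n0.idx = -5  [given at root]
3. n1.fin = 29  [S₀.idx + 34]
4. n1.env = "nq"  ["nq"]
5. n2.env = "zq"  ["zq"]
6. n3.key = -9  [len(C.env) - 11]
7. n3.live = -2  [len(C.env) - 4]
8. n4.key = 20  [A₀.key + A₀.live + 31]
9. n4.live = 15  [A₀.key * -2 - 3]
10. n5.tag = false  [terminal]
11. n6.val = "pz"  [terminal]
12. n4.idx = "pzu"  [g.val ++ "u"]
13. n3.idx = "qpzu"  ["q" ++ A₁.idx]
14. n2.sig = false  [false]
15. n7.key = -8  [-8]
16. n7.live = 25  [D.fin - 4]
17. n8.val = "yx"  [terminal]
18. n9.tag = true  [terminal]
19. n10.tag = 17  [A.live * -2 + 67]
20. n11.fin = false  [E₀.tag > 17]
21. n12.tag = true  [terminal]
22. n13.val = "yn"  [terminal]
23. n14.acc = 29  [terminal]
24. n11.lim = 5  [h.acc - 24]
25. n15.tag = -9  [E₀.tag - 26]
26. n16.acc = 27  [terminal]
27. n17.tag = false  [terminal]
28. n15.depth = -5  [E.tag + h.acc - 23]
29. n15.lim = 27  [h.acc]
30. n18.acc = 4  [terminal]
31. n10.depth = 19  [19]
32. n10.lim = 17  [E₁.lim - 10]
33. n7.idx = "yxp"  [g.val ++ "p"]
34. n1.key = true  [D.fin > 28]
35. n1.tag = 14  [D.fin - 15]
36. n19.ok = false  [D.key == false]
37. n19.idx = 22  [D.tag + 8]
38. n20.acc = 27  [terminal]
39. n19.depth = true  [h.acc == 27]
40. n21.env = "uk"  ["uk"]
41. n22.val = "vx"  [terminal]
42. n21.sig = false  [false]
43. n0.depth = true  [true]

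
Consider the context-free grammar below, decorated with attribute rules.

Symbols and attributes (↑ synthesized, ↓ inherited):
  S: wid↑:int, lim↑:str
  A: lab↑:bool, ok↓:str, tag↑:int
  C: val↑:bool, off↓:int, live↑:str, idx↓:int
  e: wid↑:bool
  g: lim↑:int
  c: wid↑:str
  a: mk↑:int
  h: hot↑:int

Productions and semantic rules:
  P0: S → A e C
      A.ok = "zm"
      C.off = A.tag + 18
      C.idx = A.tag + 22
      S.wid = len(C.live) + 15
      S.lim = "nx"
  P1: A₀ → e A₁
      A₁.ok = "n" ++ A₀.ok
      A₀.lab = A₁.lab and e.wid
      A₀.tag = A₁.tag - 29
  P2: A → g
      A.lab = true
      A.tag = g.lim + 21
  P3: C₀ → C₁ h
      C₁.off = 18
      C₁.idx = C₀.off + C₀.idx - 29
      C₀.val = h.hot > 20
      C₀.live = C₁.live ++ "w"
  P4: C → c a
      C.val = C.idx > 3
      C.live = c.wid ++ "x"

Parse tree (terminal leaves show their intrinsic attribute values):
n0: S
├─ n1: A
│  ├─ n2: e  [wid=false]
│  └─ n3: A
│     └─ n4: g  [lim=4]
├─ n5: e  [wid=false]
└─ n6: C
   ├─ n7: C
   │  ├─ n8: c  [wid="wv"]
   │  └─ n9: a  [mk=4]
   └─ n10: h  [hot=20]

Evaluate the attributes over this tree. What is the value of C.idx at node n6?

18

1. n1.ok = "zm"  ["zm"]
2. n2.wid = false  [terminal]
3. n3.ok = "nzm"  ["n" ++ A₀.ok]
4. n4.lim = 4  [terminal]
5. n3.lab = true  [true]
6. n3.tag = 25  [g.lim + 21]
7. n1.lab = false  [A₁.lab and e.wid]
8. n1.tag = -4  [A₁.tag - 29]
9. n5.wid = false  [terminal]
10. n6.off = 14  [A.tag + 18]
11. n6.idx = 18  [A.tag + 22]
12. n7.off = 18  [18]
13. n7.idx = 3  [C₀.off + C₀.idx - 29]
14. n8.wid = "wv"  [terminal]
15. n9.mk = 4  [terminal]
16. n7.val = false  [C.idx > 3]
17. n7.live = "wvx"  [c.wid ++ "x"]
18. n10.hot = 20  [terminal]
19. n6.val = false  [h.hot > 20]
20. n6.live = "wvxw"  [C₁.live ++ "w"]
21. n0.wid = 19  [len(C.live) + 15]
22. n0.lim = "nx"  ["nx"]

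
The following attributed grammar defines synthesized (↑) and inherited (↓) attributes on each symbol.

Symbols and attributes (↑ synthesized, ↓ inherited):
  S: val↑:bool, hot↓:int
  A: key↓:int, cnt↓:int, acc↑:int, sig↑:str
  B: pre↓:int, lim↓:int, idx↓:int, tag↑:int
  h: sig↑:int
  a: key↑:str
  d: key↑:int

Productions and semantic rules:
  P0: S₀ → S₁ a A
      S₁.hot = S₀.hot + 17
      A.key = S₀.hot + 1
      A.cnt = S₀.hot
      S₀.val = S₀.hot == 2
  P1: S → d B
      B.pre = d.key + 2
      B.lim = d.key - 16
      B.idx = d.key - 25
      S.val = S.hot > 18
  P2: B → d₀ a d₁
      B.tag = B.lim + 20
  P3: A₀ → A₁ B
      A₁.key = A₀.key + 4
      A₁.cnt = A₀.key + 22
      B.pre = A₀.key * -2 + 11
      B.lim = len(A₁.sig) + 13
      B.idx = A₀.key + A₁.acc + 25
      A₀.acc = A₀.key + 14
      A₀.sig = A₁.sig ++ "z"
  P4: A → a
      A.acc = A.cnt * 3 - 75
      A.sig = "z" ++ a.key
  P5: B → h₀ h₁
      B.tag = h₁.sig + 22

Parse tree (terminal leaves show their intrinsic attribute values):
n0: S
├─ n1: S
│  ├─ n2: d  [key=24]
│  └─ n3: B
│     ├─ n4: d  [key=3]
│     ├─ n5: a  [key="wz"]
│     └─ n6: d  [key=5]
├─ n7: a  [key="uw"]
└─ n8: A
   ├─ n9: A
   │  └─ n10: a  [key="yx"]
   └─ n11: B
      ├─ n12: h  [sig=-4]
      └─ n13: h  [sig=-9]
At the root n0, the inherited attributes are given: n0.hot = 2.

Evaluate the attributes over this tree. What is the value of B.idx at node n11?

1. n0.hot = 2  [given at root]
2. n1.hot = 19  [S₀.hot + 17]
3. n2.key = 24  [terminal]
4. n3.pre = 26  [d.key + 2]
5. n3.lim = 8  [d.key - 16]
6. n3.idx = -1  [d.key - 25]
7. n4.key = 3  [terminal]
8. n5.key = "wz"  [terminal]
9. n6.key = 5  [terminal]
10. n3.tag = 28  [B.lim + 20]
11. n1.val = true  [S.hot > 18]
12. n7.key = "uw"  [terminal]
13. n8.key = 3  [S₀.hot + 1]
14. n8.cnt = 2  [S₀.hot]
15. n9.key = 7  [A₀.key + 4]
16. n9.cnt = 25  [A₀.key + 22]
17. n10.key = "yx"  [terminal]
18. n9.acc = 0  [A.cnt * 3 - 75]
19. n9.sig = "zyx"  ["z" ++ a.key]
20. n11.pre = 5  [A₀.key * -2 + 11]
21. n11.lim = 16  [len(A₁.sig) + 13]
22. n11.idx = 28  [A₀.key + A₁.acc + 25]
23. n12.sig = -4  [terminal]
24. n13.sig = -9  [terminal]
25. n11.tag = 13  [h₁.sig + 22]
26. n8.acc = 17  [A₀.key + 14]
27. n8.sig = "zyxz"  [A₁.sig ++ "z"]
28. n0.val = true  [S₀.hot == 2]

28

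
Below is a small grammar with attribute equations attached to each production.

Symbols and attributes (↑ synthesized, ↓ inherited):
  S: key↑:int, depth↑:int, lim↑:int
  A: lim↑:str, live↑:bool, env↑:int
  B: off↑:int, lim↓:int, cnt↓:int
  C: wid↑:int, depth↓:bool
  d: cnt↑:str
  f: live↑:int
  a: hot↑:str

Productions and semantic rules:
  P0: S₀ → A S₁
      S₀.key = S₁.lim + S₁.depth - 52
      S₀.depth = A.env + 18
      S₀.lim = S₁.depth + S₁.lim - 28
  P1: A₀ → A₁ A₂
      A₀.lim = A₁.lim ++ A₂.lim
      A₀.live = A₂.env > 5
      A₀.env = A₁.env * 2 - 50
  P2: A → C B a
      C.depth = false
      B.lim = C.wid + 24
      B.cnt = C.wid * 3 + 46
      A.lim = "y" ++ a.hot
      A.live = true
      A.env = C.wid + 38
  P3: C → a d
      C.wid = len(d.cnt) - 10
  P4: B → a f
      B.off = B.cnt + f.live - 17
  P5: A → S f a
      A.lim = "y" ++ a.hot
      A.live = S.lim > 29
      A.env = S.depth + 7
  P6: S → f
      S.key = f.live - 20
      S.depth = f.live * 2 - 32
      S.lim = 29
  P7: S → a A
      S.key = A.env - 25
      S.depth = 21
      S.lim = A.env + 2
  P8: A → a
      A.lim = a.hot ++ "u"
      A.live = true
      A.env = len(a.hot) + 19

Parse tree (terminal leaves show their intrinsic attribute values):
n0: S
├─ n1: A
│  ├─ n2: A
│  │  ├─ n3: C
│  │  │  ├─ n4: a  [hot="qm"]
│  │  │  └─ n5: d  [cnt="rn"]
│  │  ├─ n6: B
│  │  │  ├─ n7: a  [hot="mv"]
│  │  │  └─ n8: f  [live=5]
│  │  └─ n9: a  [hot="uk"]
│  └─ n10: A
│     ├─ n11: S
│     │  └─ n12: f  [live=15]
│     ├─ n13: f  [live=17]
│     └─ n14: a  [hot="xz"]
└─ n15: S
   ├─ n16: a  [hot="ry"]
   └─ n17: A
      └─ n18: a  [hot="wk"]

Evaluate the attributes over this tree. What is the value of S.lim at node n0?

16

1. n3.depth = false  [false]
2. n4.hot = "qm"  [terminal]
3. n5.cnt = "rn"  [terminal]
4. n3.wid = -8  [len(d.cnt) - 10]
5. n6.lim = 16  [C.wid + 24]
6. n6.cnt = 22  [C.wid * 3 + 46]
7. n7.hot = "mv"  [terminal]
8. n8.live = 5  [terminal]
9. n6.off = 10  [B.cnt + f.live - 17]
10. n9.hot = "uk"  [terminal]
11. n2.lim = "yuk"  ["y" ++ a.hot]
12. n2.live = true  [true]
13. n2.env = 30  [C.wid + 38]
14. n12.live = 15  [terminal]
15. n11.key = -5  [f.live - 20]
16. n11.depth = -2  [f.live * 2 - 32]
17. n11.lim = 29  [29]
18. n13.live = 17  [terminal]
19. n14.hot = "xz"  [terminal]
20. n10.lim = "yxz"  ["y" ++ a.hot]
21. n10.live = false  [S.lim > 29]
22. n10.env = 5  [S.depth + 7]
23. n1.lim = "yukyxz"  [A₁.lim ++ A₂.lim]
24. n1.live = false  [A₂.env > 5]
25. n1.env = 10  [A₁.env * 2 - 50]
26. n16.hot = "ry"  [terminal]
27. n18.hot = "wk"  [terminal]
28. n17.lim = "wku"  [a.hot ++ "u"]
29. n17.live = true  [true]
30. n17.env = 21  [len(a.hot) + 19]
31. n15.key = -4  [A.env - 25]
32. n15.depth = 21  [21]
33. n15.lim = 23  [A.env + 2]
34. n0.key = -8  [S₁.lim + S₁.depth - 52]
35. n0.depth = 28  [A.env + 18]
36. n0.lim = 16  [S₁.depth + S₁.lim - 28]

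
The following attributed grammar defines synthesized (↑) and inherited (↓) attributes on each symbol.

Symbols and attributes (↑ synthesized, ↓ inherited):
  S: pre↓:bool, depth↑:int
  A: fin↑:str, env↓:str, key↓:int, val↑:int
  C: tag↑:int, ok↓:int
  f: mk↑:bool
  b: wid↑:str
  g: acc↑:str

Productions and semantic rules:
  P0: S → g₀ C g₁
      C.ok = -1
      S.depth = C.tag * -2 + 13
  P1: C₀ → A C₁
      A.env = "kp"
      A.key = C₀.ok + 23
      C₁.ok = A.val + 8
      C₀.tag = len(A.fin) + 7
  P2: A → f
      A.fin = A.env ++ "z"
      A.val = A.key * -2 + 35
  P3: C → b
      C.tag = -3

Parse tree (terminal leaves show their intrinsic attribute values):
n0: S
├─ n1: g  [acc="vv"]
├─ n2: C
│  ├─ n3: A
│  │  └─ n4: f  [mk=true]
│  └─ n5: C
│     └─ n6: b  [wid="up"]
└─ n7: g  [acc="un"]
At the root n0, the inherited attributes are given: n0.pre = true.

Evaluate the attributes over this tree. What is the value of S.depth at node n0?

1. n0.pre = true  [given at root]
2. n1.acc = "vv"  [terminal]
3. n2.ok = -1  [-1]
4. n3.env = "kp"  ["kp"]
5. n3.key = 22  [C₀.ok + 23]
6. n4.mk = true  [terminal]
7. n3.fin = "kpz"  [A.env ++ "z"]
8. n3.val = -9  [A.key * -2 + 35]
9. n5.ok = -1  [A.val + 8]
10. n6.wid = "up"  [terminal]
11. n5.tag = -3  [-3]
12. n2.tag = 10  [len(A.fin) + 7]
13. n7.acc = "un"  [terminal]
14. n0.depth = -7  [C.tag * -2 + 13]

-7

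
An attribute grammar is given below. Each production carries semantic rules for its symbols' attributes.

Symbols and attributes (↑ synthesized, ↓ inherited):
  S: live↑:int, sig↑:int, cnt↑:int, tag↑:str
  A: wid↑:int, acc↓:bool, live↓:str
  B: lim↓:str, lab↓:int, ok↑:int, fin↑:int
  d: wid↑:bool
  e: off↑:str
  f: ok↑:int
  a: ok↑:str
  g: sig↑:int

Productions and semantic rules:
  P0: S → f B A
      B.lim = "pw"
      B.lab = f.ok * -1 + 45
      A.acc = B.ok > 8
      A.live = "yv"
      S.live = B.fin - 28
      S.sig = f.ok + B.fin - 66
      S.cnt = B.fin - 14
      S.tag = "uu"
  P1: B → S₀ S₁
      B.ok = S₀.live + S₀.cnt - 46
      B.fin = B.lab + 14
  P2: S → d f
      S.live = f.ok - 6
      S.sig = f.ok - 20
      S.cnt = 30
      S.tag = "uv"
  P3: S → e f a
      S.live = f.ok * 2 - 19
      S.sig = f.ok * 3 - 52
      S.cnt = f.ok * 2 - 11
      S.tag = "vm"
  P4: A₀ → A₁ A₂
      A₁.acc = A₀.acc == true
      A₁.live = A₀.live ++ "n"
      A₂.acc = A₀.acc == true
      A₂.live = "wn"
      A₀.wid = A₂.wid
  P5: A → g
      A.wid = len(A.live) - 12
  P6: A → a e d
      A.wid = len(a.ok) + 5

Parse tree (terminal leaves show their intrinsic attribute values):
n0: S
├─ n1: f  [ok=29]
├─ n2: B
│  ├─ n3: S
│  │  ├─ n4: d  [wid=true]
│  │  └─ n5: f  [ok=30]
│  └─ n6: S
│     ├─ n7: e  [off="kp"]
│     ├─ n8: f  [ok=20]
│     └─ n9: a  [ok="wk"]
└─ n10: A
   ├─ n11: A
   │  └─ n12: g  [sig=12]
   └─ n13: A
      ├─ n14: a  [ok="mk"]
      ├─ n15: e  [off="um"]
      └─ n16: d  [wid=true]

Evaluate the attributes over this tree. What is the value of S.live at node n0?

2

1. n1.ok = 29  [terminal]
2. n2.lim = "pw"  ["pw"]
3. n2.lab = 16  [f.ok * -1 + 45]
4. n4.wid = true  [terminal]
5. n5.ok = 30  [terminal]
6. n3.live = 24  [f.ok - 6]
7. n3.sig = 10  [f.ok - 20]
8. n3.cnt = 30  [30]
9. n3.tag = "uv"  ["uv"]
10. n7.off = "kp"  [terminal]
11. n8.ok = 20  [terminal]
12. n9.ok = "wk"  [terminal]
13. n6.live = 21  [f.ok * 2 - 19]
14. n6.sig = 8  [f.ok * 3 - 52]
15. n6.cnt = 29  [f.ok * 2 - 11]
16. n6.tag = "vm"  ["vm"]
17. n2.ok = 8  [S₀.live + S₀.cnt - 46]
18. n2.fin = 30  [B.lab + 14]
19. n10.acc = false  [B.ok > 8]
20. n10.live = "yv"  ["yv"]
21. n11.acc = false  [A₀.acc == true]
22. n11.live = "yvn"  [A₀.live ++ "n"]
23. n12.sig = 12  [terminal]
24. n11.wid = -9  [len(A.live) - 12]
25. n13.acc = false  [A₀.acc == true]
26. n13.live = "wn"  ["wn"]
27. n14.ok = "mk"  [terminal]
28. n15.off = "um"  [terminal]
29. n16.wid = true  [terminal]
30. n13.wid = 7  [len(a.ok) + 5]
31. n10.wid = 7  [A₂.wid]
32. n0.live = 2  [B.fin - 28]
33. n0.sig = -7  [f.ok + B.fin - 66]
34. n0.cnt = 16  [B.fin - 14]
35. n0.tag = "uu"  ["uu"]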